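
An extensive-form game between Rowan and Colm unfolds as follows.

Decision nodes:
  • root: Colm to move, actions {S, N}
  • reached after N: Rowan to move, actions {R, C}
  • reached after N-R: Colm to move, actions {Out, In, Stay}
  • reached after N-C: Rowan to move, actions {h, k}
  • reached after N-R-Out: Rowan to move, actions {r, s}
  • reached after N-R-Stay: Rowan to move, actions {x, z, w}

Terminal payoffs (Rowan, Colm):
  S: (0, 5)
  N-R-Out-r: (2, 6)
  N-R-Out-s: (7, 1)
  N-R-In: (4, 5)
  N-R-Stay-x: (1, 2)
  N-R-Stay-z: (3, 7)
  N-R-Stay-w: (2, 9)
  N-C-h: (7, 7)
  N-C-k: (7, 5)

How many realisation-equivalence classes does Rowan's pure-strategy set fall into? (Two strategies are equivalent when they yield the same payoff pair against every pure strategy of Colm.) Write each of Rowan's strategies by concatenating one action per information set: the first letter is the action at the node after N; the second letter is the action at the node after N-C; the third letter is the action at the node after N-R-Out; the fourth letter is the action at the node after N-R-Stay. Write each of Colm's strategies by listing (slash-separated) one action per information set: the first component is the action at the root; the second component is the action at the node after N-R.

8

Rowan has 24 pure strategies: Rhrx, Rhrz, Rhrw, Rhsx, Rhsz, Rhsw, Rkrx, Rkrz, Rkrw, Rksx, Rksz, Rksw, Chrx, Chrz, Chrw, Chsx, Chsz, Chsw, Ckrx, Ckrz, Ckrw, Cksx, Cksz, Cksw. Columns: S/Out, S/In, S/Stay, N/Out, N/In, N/Stay.
{Rhrx, Rkrx} → row (0,5) (0,5) (0,5) (2,6) (4,5) (1,2)
{Rhrz, Rkrz} → row (0,5) (0,5) (0,5) (2,6) (4,5) (3,7)
{Rhrw, Rkrw} → row (0,5) (0,5) (0,5) (2,6) (4,5) (2,9)
{Rhsx, Rksx} → row (0,5) (0,5) (0,5) (7,1) (4,5) (1,2)
{Rhsz, Rksz} → row (0,5) (0,5) (0,5) (7,1) (4,5) (3,7)
{Rhsw, Rksw} → row (0,5) (0,5) (0,5) (7,1) (4,5) (2,9)
{Chrx, Chrz, Chrw, Chsx, Chsz, Chsw} → row (0,5) (0,5) (0,5) (7,7) (7,7) (7,7)
{Ckrx, Ckrz, Ckrw, Cksx, Cksz, Cksw} → row (0,5) (0,5) (0,5) (7,5) (7,5) (7,5)
That's 8 distinct rows out of 24 strategies.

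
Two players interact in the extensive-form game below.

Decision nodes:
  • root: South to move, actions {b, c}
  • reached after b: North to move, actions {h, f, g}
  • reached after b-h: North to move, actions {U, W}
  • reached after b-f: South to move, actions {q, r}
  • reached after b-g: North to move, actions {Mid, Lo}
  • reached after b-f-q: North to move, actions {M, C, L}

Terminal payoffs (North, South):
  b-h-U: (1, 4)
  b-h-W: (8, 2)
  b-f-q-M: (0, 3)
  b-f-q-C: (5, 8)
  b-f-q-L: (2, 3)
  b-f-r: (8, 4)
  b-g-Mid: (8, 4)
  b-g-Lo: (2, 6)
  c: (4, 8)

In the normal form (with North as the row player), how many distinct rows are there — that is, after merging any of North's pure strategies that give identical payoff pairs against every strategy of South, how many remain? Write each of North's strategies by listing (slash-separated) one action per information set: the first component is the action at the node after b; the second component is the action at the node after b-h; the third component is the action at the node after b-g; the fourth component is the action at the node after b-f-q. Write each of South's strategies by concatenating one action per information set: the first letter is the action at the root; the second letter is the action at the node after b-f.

North has 36 pure strategies: h/U/Mid/M, h/U/Mid/C, h/U/Mid/L, h/U/Lo/M, h/U/Lo/C, h/U/Lo/L, h/W/Mid/M, h/W/Mid/C, h/W/Mid/L, h/W/Lo/M, h/W/Lo/C, h/W/Lo/L, f/U/Mid/M, f/U/Mid/C, f/U/Mid/L, f/U/Lo/M, f/U/Lo/C, f/U/Lo/L, f/W/Mid/M, f/W/Mid/C, f/W/Mid/L, f/W/Lo/M, f/W/Lo/C, f/W/Lo/L, g/U/Mid/M, g/U/Mid/C, g/U/Mid/L, g/U/Lo/M, g/U/Lo/C, g/U/Lo/L, g/W/Mid/M, g/W/Mid/C, g/W/Mid/L, g/W/Lo/M, g/W/Lo/C, g/W/Lo/L. Columns: bq, br, cq, cr.
{h/U/Mid/M, h/U/Mid/C, h/U/Mid/L, h/U/Lo/M, h/U/Lo/C, h/U/Lo/L} → row (1,4) (1,4) (4,8) (4,8)
{h/W/Mid/M, h/W/Mid/C, h/W/Mid/L, h/W/Lo/M, h/W/Lo/C, h/W/Lo/L} → row (8,2) (8,2) (4,8) (4,8)
{f/U/Mid/M, f/U/Lo/M, f/W/Mid/M, f/W/Lo/M} → row (0,3) (8,4) (4,8) (4,8)
{f/U/Mid/C, f/U/Lo/C, f/W/Mid/C, f/W/Lo/C} → row (5,8) (8,4) (4,8) (4,8)
{f/U/Mid/L, f/U/Lo/L, f/W/Mid/L, f/W/Lo/L} → row (2,3) (8,4) (4,8) (4,8)
{g/U/Mid/M, g/U/Mid/C, g/U/Mid/L, g/W/Mid/M, g/W/Mid/C, g/W/Mid/L} → row (8,4) (8,4) (4,8) (4,8)
{g/U/Lo/M, g/U/Lo/C, g/U/Lo/L, g/W/Lo/M, g/W/Lo/C, g/W/Lo/L} → row (2,6) (2,6) (4,8) (4,8)
That's 7 distinct rows out of 36 strategies.

7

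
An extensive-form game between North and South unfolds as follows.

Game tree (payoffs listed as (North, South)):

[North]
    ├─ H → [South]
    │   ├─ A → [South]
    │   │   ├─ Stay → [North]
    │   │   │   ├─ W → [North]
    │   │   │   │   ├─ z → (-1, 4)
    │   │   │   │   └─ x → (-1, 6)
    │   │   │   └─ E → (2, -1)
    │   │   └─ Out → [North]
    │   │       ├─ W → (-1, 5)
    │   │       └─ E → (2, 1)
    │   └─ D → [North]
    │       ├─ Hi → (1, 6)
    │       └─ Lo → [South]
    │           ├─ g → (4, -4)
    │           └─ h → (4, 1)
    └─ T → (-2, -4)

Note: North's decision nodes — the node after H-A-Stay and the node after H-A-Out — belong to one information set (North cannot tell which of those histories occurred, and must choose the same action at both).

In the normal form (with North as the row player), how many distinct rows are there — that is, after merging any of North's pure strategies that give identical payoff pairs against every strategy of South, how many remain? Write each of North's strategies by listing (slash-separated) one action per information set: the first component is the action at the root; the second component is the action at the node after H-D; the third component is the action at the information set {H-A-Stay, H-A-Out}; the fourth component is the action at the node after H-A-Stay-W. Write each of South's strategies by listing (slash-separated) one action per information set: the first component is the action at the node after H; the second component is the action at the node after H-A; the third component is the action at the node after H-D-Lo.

7

North has 16 pure strategies: H/Hi/W/z, H/Hi/W/x, H/Hi/E/z, H/Hi/E/x, H/Lo/W/z, H/Lo/W/x, H/Lo/E/z, H/Lo/E/x, T/Hi/W/z, T/Hi/W/x, T/Hi/E/z, T/Hi/E/x, T/Lo/W/z, T/Lo/W/x, T/Lo/E/z, T/Lo/E/x. Columns: A/Stay/g, A/Stay/h, A/Out/g, A/Out/h, D/Stay/g, D/Stay/h, D/Out/g, D/Out/h.
{H/Hi/W/z} → row (-1,4) (-1,4) (-1,5) (-1,5) (1,6) (1,6) (1,6) (1,6)
{H/Hi/W/x} → row (-1,6) (-1,6) (-1,5) (-1,5) (1,6) (1,6) (1,6) (1,6)
{H/Hi/E/z, H/Hi/E/x} → row (2,-1) (2,-1) (2,1) (2,1) (1,6) (1,6) (1,6) (1,6)
{H/Lo/W/z} → row (-1,4) (-1,4) (-1,5) (-1,5) (4,-4) (4,1) (4,-4) (4,1)
{H/Lo/W/x} → row (-1,6) (-1,6) (-1,5) (-1,5) (4,-4) (4,1) (4,-4) (4,1)
{H/Lo/E/z, H/Lo/E/x} → row (2,-1) (2,-1) (2,1) (2,1) (4,-4) (4,1) (4,-4) (4,1)
{T/Hi/W/z, T/Hi/W/x, T/Hi/E/z, T/Hi/E/x, T/Lo/W/z, T/Lo/W/x, T/Lo/E/z, T/Lo/E/x} → row (-2,-4) (-2,-4) (-2,-4) (-2,-4) (-2,-4) (-2,-4) (-2,-4) (-2,-4)
That's 7 distinct rows out of 16 strategies.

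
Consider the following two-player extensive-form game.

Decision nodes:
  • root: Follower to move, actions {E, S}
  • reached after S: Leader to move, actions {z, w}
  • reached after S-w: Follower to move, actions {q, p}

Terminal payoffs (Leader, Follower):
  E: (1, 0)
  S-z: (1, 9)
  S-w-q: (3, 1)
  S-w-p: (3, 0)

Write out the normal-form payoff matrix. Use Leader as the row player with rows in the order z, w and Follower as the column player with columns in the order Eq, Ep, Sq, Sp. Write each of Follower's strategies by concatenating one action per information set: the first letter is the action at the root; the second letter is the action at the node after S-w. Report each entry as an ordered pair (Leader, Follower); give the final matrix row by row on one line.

           Eq       Ep       Sq       Sp
   z    (1,0)    (1,0)    (1,9)    (1,9)
   w    (1,0)    (1,0)    (3,1)    (3,0)

z: (1,0) (1,0) (1,9) (1,9) | w: (1,0) (1,0) (3,1) (3,0)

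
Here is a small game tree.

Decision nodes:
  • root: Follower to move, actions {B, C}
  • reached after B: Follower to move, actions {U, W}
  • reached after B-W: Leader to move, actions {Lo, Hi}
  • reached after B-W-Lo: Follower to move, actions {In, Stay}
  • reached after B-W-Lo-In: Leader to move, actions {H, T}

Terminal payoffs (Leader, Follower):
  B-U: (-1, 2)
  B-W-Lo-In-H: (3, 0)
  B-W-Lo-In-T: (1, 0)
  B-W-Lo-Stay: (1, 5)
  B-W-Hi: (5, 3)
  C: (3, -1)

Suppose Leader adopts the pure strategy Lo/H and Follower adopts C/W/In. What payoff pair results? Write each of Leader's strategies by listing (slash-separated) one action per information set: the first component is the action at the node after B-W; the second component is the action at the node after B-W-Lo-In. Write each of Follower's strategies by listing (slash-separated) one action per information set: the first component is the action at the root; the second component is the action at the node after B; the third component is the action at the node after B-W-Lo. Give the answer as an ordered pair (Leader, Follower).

Trace the play path from the root:
  Follower plays C
→ terminal payoff (3, -1).
(Leader's choice at the node after B-W is never reached on this path, so it doesn't affect the outcome.)

(3, -1)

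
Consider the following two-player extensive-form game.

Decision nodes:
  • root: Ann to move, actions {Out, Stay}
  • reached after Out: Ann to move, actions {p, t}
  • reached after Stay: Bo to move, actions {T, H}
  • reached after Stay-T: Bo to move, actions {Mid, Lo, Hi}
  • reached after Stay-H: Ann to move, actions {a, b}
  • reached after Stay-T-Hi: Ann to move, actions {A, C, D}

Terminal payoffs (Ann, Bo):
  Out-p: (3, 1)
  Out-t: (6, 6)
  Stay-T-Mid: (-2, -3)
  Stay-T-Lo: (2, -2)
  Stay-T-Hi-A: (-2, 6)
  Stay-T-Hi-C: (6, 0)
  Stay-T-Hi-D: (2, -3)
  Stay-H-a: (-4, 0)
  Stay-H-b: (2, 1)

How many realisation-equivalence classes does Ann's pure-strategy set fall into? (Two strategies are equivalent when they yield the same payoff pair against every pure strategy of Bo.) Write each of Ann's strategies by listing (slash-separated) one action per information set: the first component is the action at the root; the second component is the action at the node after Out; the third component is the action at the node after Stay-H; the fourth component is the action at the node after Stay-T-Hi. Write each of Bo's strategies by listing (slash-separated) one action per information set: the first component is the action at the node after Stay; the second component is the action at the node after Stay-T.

8

Ann has 24 pure strategies: Out/p/a/A, Out/p/a/C, Out/p/a/D, Out/p/b/A, Out/p/b/C, Out/p/b/D, Out/t/a/A, Out/t/a/C, Out/t/a/D, Out/t/b/A, Out/t/b/C, Out/t/b/D, Stay/p/a/A, Stay/p/a/C, Stay/p/a/D, Stay/p/b/A, Stay/p/b/C, Stay/p/b/D, Stay/t/a/A, Stay/t/a/C, Stay/t/a/D, Stay/t/b/A, Stay/t/b/C, Stay/t/b/D. Columns: T/Mid, T/Lo, T/Hi, H/Mid, H/Lo, H/Hi.
{Out/p/a/A, Out/p/a/C, Out/p/a/D, Out/p/b/A, Out/p/b/C, Out/p/b/D} → row (3,1) (3,1) (3,1) (3,1) (3,1) (3,1)
{Out/t/a/A, Out/t/a/C, Out/t/a/D, Out/t/b/A, Out/t/b/C, Out/t/b/D} → row (6,6) (6,6) (6,6) (6,6) (6,6) (6,6)
{Stay/p/a/A, Stay/t/a/A} → row (-2,-3) (2,-2) (-2,6) (-4,0) (-4,0) (-4,0)
{Stay/p/a/C, Stay/t/a/C} → row (-2,-3) (2,-2) (6,0) (-4,0) (-4,0) (-4,0)
{Stay/p/a/D, Stay/t/a/D} → row (-2,-3) (2,-2) (2,-3) (-4,0) (-4,0) (-4,0)
{Stay/p/b/A, Stay/t/b/A} → row (-2,-3) (2,-2) (-2,6) (2,1) (2,1) (2,1)
{Stay/p/b/C, Stay/t/b/C} → row (-2,-3) (2,-2) (6,0) (2,1) (2,1) (2,1)
{Stay/p/b/D, Stay/t/b/D} → row (-2,-3) (2,-2) (2,-3) (2,1) (2,1) (2,1)
That's 8 distinct rows out of 24 strategies.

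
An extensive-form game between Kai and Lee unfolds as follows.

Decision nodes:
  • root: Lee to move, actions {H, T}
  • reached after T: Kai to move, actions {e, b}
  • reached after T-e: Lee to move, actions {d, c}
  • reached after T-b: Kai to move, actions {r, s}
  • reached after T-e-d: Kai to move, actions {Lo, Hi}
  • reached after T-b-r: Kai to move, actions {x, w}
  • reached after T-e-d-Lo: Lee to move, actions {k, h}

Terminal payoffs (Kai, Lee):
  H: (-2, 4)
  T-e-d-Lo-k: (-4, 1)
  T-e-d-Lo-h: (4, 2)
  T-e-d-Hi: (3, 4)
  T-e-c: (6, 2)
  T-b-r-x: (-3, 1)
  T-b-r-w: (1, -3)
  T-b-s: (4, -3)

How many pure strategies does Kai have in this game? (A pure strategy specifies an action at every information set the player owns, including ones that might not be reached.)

Kai owns the node after T with actions {e, b} — two choices.
Kai owns the node after T-b with actions {r, s} — two choices.
Kai owns the node after T-e-d with actions {Lo, Hi} — two choices.
Kai owns the node after T-b-r with actions {x, w} — two choices.
A pure strategy fixes one action at each information set independently, so the count is the product 2 × 2 × 2 × 2 = 16.
(For reference, Lee has 8 pure strategies, giving a 16×8 normal-form matrix.)

16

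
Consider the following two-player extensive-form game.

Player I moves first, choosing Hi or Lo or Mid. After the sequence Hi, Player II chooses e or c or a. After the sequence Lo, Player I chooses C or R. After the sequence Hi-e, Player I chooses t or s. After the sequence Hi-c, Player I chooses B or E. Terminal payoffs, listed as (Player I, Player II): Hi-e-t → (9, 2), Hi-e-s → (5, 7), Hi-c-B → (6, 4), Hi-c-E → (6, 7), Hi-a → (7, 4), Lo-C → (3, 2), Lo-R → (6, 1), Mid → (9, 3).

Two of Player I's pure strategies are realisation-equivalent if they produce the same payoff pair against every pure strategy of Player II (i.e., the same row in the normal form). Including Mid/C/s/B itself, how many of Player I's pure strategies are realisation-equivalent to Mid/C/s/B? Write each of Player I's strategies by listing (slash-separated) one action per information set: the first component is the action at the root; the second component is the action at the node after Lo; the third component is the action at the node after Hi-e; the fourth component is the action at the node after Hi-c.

Row for Mid/C/s/B (columns e, c, a): (9,3) (9,3) (9,3).
Under Mid/C/s/B, Player I's choice at the node after Lo and at the node after Hi-e and at the node after Hi-c can never be reached regardless of what Player II does, so varying those choices leaves every outcome unchanged.
Holding the reachable choices fixed and varying the unreachable ones freely already gives 2 × 2 × 2 = 8 equivalent strategies.
No other strategy reproduces this row, so those 8 are the full class: Mid/C/t/B, Mid/C/t/E, Mid/C/s/B, Mid/C/s/E, Mid/R/t/B, Mid/R/t/E, Mid/R/s/B, Mid/R/s/E.

8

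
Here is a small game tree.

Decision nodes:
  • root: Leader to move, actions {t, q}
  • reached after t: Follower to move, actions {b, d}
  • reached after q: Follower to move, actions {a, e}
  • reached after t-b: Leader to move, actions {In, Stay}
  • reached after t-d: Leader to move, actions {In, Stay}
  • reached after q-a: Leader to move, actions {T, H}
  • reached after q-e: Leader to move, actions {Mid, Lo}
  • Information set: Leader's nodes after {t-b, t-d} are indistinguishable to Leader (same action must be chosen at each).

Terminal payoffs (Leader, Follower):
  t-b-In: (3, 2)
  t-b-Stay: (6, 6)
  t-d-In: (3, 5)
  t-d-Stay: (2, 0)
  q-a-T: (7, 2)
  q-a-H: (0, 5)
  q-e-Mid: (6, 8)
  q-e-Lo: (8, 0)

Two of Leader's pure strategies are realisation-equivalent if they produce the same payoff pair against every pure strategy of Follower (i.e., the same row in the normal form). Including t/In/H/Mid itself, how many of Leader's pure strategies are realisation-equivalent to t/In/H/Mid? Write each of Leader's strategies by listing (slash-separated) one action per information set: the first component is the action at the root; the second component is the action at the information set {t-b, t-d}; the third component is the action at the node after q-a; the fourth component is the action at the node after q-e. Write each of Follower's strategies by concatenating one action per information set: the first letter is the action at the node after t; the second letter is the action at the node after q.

Row for t/In/H/Mid (columns ba, be, da, de): (3,2) (3,2) (3,5) (3,5).
Under t/In/H/Mid, Leader's choice at the node after q-a and at the node after q-e can never be reached regardless of what Follower does, so varying those choices leaves every outcome unchanged.
Holding the reachable choices fixed and varying the unreachable ones freely already gives 2 × 2 = 4 equivalent strategies.
No other strategy reproduces this row, so those 4 are the full class: t/In/T/Mid, t/In/T/Lo, t/In/H/Mid, t/In/H/Lo.

4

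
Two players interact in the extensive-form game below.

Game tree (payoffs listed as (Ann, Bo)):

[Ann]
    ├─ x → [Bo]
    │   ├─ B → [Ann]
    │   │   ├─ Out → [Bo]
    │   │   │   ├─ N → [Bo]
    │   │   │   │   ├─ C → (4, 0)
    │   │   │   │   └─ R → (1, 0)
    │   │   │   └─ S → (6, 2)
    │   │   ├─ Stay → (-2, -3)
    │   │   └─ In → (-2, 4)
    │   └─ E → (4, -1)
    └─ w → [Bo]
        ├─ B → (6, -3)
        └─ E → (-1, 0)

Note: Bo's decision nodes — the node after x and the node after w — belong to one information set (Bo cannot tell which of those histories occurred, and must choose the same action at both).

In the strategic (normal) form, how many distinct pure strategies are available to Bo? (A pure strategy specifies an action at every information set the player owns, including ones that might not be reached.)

8

Bo owns the information set {x, w} with actions {B, E} — two choices.
Bo owns the node after x-B-Out with actions {N, S} — two choices.
Bo owns the node after x-B-Out-N with actions {C, R} — two choices.
A pure strategy fixes one action at each information set independently, so the count is the product 2 × 2 × 2 = 8.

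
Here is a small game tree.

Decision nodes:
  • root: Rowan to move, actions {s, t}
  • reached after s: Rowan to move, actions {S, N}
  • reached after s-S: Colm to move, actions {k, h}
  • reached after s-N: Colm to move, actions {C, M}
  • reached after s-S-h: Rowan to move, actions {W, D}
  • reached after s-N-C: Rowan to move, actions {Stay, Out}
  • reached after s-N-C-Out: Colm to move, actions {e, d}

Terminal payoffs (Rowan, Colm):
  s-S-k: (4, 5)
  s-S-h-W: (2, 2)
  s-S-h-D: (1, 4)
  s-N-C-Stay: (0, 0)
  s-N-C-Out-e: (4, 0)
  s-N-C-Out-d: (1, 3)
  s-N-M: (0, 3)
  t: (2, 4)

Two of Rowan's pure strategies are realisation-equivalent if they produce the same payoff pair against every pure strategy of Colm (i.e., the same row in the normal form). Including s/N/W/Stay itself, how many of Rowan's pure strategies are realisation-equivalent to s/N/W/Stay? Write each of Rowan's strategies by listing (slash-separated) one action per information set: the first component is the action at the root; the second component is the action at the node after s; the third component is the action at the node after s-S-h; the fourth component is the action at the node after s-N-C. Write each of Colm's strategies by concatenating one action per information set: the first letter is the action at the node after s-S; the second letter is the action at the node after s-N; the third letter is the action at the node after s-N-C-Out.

2

Row for s/N/W/Stay (columns kCe, kCd, kMe, kMd, hCe, hCd, hMe, hMd): (0,0) (0,0) (0,3) (0,3) (0,0) (0,0) (0,3) (0,3).
Under s/N/W/Stay, Rowan's choice at the node after s-S-h can never be reached regardless of what Colm does, so varying those choices leaves every outcome unchanged.
Holding the reachable choices fixed and varying the unreachable one freely already gives 2 equivalent strategies.
No other strategy reproduces this row, so those 2 are the full class: s/N/W/Stay, s/N/D/Stay.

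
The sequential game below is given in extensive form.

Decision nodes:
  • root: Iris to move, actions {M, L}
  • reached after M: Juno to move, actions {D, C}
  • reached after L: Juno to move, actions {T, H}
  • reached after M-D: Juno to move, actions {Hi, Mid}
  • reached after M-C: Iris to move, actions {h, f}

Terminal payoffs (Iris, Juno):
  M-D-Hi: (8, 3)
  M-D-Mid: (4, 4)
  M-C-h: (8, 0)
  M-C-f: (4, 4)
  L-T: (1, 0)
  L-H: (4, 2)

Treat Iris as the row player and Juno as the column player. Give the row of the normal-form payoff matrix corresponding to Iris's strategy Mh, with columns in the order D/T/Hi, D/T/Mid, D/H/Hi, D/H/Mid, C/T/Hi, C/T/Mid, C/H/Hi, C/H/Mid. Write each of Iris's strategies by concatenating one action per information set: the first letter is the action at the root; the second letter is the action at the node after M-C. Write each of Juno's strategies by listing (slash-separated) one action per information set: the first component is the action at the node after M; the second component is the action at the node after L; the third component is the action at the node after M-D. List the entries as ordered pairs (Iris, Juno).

vs D/T/Hi: Iris plays M → Juno plays D at [M] → Juno plays Hi at [M-D] → (8, 3)
vs D/T/Mid: Iris plays M → Juno plays D at [M] → Juno plays Mid at [M-D] → (4, 4)
vs D/H/Hi: Iris plays M → Juno plays D at [M] → Juno plays Hi at [M-D] → (8, 3)
vs D/H/Mid: Iris plays M → Juno plays D at [M] → Juno plays Mid at [M-D] → (4, 4)
vs C/T/Hi: Iris plays M → Juno plays C at [M] → Iris plays h at [M-C] → (8, 0)
vs C/T/Mid: Iris plays M → Juno plays C at [M] → Iris plays h at [M-C] → (8, 0)
vs C/H/Hi: Iris plays M → Juno plays C at [M] → Iris plays h at [M-C] → (8, 0)
vs C/H/Mid: Iris plays M → Juno plays C at [M] → Iris plays h at [M-C] → (8, 0)

(8,3) (4,4) (8,3) (4,4) (8,0) (8,0) (8,0) (8,0)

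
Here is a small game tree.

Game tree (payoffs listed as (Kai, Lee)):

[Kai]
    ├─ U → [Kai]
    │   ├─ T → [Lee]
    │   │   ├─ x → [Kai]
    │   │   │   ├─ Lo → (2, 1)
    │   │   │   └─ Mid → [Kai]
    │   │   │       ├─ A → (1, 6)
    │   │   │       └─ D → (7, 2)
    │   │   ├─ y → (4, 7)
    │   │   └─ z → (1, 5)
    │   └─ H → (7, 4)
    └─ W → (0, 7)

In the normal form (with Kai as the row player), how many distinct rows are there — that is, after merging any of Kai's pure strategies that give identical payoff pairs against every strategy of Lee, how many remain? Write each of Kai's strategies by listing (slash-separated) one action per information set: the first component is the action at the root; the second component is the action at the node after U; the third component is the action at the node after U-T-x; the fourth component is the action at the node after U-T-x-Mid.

Kai has 16 pure strategies: U/T/Lo/A, U/T/Lo/D, U/T/Mid/A, U/T/Mid/D, U/H/Lo/A, U/H/Lo/D, U/H/Mid/A, U/H/Mid/D, W/T/Lo/A, W/T/Lo/D, W/T/Mid/A, W/T/Mid/D, W/H/Lo/A, W/H/Lo/D, W/H/Mid/A, W/H/Mid/D. Columns: x, y, z.
{U/T/Lo/A, U/T/Lo/D} → row (2,1) (4,7) (1,5)
{U/T/Mid/A} → row (1,6) (4,7) (1,5)
{U/T/Mid/D} → row (7,2) (4,7) (1,5)
{U/H/Lo/A, U/H/Lo/D, U/H/Mid/A, U/H/Mid/D} → row (7,4) (7,4) (7,4)
{W/T/Lo/A, W/T/Lo/D, W/T/Mid/A, W/T/Mid/D, W/H/Lo/A, W/H/Lo/D, W/H/Mid/A, W/H/Mid/D} → row (0,7) (0,7) (0,7)
That's 5 distinct rows out of 16 strategies.

5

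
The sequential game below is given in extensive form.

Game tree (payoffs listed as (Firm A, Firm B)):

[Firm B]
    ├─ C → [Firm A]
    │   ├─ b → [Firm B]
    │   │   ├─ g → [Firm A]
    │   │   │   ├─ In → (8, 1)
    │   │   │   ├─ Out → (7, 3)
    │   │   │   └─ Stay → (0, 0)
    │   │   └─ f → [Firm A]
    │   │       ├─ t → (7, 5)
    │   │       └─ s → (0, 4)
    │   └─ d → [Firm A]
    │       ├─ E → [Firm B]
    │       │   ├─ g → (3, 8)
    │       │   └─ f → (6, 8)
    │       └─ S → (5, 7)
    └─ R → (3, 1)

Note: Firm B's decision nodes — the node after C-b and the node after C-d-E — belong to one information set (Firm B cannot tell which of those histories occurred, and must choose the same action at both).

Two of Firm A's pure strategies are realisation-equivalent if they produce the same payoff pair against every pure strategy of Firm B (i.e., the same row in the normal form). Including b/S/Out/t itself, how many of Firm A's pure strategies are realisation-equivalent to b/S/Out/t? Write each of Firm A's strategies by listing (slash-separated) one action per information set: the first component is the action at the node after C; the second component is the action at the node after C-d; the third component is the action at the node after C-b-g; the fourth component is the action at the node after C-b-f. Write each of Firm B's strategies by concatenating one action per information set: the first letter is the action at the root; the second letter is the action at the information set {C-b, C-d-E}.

2

Row for b/S/Out/t (columns Cg, Cf, Rg, Rf): (7,3) (7,5) (3,1) (3,1).
Under b/S/Out/t, Firm A's choice at the node after C-d can never be reached regardless of what Firm B does, so varying those choices leaves every outcome unchanged.
Holding the reachable choices fixed and varying the unreachable one freely already gives 2 equivalent strategies.
No other strategy reproduces this row, so those 2 are the full class: b/E/Out/t, b/S/Out/t.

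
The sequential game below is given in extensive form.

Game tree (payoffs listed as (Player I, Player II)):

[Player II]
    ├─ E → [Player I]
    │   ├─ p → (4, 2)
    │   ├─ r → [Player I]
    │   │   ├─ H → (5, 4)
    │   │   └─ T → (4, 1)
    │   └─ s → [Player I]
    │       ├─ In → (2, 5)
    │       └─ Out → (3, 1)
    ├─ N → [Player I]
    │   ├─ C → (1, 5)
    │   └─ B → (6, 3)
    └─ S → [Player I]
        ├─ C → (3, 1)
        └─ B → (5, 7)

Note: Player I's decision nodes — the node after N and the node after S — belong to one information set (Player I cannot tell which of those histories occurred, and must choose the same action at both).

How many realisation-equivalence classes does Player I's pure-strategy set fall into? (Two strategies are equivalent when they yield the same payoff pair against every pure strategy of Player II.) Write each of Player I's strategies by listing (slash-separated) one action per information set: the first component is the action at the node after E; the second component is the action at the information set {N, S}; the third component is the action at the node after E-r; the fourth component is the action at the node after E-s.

10

Player I has 24 pure strategies: p/C/H/In, p/C/H/Out, p/C/T/In, p/C/T/Out, p/B/H/In, p/B/H/Out, p/B/T/In, p/B/T/Out, r/C/H/In, r/C/H/Out, r/C/T/In, r/C/T/Out, r/B/H/In, r/B/H/Out, r/B/T/In, r/B/T/Out, s/C/H/In, s/C/H/Out, s/C/T/In, s/C/T/Out, s/B/H/In, s/B/H/Out, s/B/T/In, s/B/T/Out. Columns: E, N, S.
{p/C/H/In, p/C/H/Out, p/C/T/In, p/C/T/Out} → row (4,2) (1,5) (3,1)
{p/B/H/In, p/B/H/Out, p/B/T/In, p/B/T/Out} → row (4,2) (6,3) (5,7)
{r/C/H/In, r/C/H/Out} → row (5,4) (1,5) (3,1)
{r/C/T/In, r/C/T/Out} → row (4,1) (1,5) (3,1)
{r/B/H/In, r/B/H/Out} → row (5,4) (6,3) (5,7)
{r/B/T/In, r/B/T/Out} → row (4,1) (6,3) (5,7)
{s/C/H/In, s/C/T/In} → row (2,5) (1,5) (3,1)
{s/C/H/Out, s/C/T/Out} → row (3,1) (1,5) (3,1)
{s/B/H/In, s/B/T/In} → row (2,5) (6,3) (5,7)
{s/B/H/Out, s/B/T/Out} → row (3,1) (6,3) (5,7)
That's 10 distinct rows out of 24 strategies.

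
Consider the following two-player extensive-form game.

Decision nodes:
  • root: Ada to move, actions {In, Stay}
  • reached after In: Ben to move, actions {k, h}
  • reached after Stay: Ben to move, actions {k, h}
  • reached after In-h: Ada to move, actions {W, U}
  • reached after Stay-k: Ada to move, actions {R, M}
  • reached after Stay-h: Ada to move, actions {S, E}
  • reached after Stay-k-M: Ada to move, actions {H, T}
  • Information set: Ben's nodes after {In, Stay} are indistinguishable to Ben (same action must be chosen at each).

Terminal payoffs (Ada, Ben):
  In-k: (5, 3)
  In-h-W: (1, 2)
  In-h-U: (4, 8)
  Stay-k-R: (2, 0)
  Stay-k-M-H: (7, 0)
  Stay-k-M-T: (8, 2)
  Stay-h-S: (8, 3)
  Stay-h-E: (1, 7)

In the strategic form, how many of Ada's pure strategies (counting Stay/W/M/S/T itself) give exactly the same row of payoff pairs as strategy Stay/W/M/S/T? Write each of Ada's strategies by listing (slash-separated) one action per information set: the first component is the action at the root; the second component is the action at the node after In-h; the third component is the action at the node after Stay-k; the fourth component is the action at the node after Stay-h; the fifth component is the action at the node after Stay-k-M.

Row for Stay/W/M/S/T (columns k, h): (8,2) (8,3).
Under Stay/W/M/S/T, Ada's choice at the node after In-h can never be reached regardless of what Ben does, so varying those choices leaves every outcome unchanged.
Holding the reachable choices fixed and varying the unreachable one freely already gives 2 equivalent strategies.
No other strategy reproduces this row, so those 2 are the full class: Stay/W/M/S/T, Stay/U/M/S/T.

2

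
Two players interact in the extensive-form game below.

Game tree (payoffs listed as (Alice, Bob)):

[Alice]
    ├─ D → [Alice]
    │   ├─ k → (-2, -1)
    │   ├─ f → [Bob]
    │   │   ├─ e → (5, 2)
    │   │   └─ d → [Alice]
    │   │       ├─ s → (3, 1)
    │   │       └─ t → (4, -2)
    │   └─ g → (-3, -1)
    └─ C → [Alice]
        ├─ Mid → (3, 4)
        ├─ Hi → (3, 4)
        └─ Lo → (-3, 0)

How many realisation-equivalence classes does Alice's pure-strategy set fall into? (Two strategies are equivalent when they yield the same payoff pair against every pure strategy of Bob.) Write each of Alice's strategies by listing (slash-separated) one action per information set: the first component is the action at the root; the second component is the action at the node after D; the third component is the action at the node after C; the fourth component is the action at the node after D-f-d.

6

Alice has 36 pure strategies: D/k/Mid/s, D/k/Mid/t, D/k/Hi/s, D/k/Hi/t, D/k/Lo/s, D/k/Lo/t, D/f/Mid/s, D/f/Mid/t, D/f/Hi/s, D/f/Hi/t, D/f/Lo/s, D/f/Lo/t, D/g/Mid/s, D/g/Mid/t, D/g/Hi/s, D/g/Hi/t, D/g/Lo/s, D/g/Lo/t, C/k/Mid/s, C/k/Mid/t, C/k/Hi/s, C/k/Hi/t, C/k/Lo/s, C/k/Lo/t, C/f/Mid/s, C/f/Mid/t, C/f/Hi/s, C/f/Hi/t, C/f/Lo/s, C/f/Lo/t, C/g/Mid/s, C/g/Mid/t, C/g/Hi/s, C/g/Hi/t, C/g/Lo/s, C/g/Lo/t. Columns: e, d.
{D/k/Mid/s, D/k/Mid/t, D/k/Hi/s, D/k/Hi/t, D/k/Lo/s, D/k/Lo/t} → row (-2,-1) (-2,-1)
{D/f/Mid/s, D/f/Hi/s, D/f/Lo/s} → row (5,2) (3,1)
{D/f/Mid/t, D/f/Hi/t, D/f/Lo/t} → row (5,2) (4,-2)
{D/g/Mid/s, D/g/Mid/t, D/g/Hi/s, D/g/Hi/t, D/g/Lo/s, D/g/Lo/t} → row (-3,-1) (-3,-1)
{C/k/Mid/s, C/k/Mid/t, C/k/Hi/s, C/k/Hi/t, C/f/Mid/s, C/f/Mid/t, C/f/Hi/s, C/f/Hi/t, C/g/Mid/s, C/g/Mid/t, C/g/Hi/s, C/g/Hi/t} → row (3,4) (3,4)
{C/k/Lo/s, C/k/Lo/t, C/f/Lo/s, C/f/Lo/t, C/g/Lo/s, C/g/Lo/t} → row (-3,0) (-3,0)
That's 6 distinct rows out of 36 strategies.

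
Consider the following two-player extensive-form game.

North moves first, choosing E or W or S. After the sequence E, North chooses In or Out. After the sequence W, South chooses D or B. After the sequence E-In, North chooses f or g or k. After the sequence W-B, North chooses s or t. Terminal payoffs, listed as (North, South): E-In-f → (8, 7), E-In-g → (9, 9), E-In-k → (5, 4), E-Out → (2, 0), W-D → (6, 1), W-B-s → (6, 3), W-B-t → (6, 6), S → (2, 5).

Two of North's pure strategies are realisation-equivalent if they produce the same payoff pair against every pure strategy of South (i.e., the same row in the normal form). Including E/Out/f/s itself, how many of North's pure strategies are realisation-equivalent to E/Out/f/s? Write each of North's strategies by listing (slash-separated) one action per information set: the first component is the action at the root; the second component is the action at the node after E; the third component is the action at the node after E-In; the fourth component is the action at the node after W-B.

6

Row for E/Out/f/s (columns D, B): (2,0) (2,0).
Under E/Out/f/s, North's choice at the node after E-In and at the node after W-B can never be reached regardless of what South does, so varying those choices leaves every outcome unchanged.
Holding the reachable choices fixed and varying the unreachable ones freely already gives 3 × 2 = 6 equivalent strategies.
No other strategy reproduces this row, so those 6 are the full class: E/Out/f/s, E/Out/f/t, E/Out/g/s, E/Out/g/t, E/Out/k/s, E/Out/k/t.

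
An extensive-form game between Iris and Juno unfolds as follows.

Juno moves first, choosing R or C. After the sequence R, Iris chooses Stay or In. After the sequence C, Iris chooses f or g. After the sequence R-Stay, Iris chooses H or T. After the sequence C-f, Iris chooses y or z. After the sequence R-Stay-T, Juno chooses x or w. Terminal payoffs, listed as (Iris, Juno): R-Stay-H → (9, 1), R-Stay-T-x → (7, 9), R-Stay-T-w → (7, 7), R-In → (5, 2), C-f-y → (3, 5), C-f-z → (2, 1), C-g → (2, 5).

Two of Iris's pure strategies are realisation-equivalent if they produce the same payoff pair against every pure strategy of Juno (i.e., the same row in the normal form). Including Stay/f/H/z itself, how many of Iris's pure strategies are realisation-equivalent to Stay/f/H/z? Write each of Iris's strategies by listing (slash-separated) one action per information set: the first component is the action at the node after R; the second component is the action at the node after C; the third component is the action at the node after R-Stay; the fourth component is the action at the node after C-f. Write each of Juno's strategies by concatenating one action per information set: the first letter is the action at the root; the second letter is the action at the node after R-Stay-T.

Row for Stay/f/H/z (columns Rx, Rw, Cx, Cw): (9,1) (9,1) (2,1) (2,1).
Every one of Iris's information sets is on the play path for some reply by Juno when Iris follows Stay/f/H/z.
Changing the action at any of them therefore changes at least one column, so only Stay/f/H/z itself gives this row.

1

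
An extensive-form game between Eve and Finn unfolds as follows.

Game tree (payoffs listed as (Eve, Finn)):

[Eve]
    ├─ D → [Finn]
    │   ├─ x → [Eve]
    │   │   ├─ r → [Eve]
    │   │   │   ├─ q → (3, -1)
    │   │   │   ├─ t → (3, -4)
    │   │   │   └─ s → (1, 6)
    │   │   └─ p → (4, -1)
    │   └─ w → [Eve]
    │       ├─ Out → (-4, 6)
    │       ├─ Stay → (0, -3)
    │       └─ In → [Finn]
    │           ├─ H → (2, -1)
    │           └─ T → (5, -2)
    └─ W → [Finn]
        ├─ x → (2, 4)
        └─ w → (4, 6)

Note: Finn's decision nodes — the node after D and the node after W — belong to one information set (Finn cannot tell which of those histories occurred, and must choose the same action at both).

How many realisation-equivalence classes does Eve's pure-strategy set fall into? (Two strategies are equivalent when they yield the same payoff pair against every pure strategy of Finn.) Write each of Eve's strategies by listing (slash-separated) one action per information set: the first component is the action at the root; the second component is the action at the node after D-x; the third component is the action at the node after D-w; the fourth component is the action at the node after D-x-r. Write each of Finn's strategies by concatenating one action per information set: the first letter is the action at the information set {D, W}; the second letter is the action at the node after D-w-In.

13

Eve has 36 pure strategies: D/r/Out/q, D/r/Out/t, D/r/Out/s, D/r/Stay/q, D/r/Stay/t, D/r/Stay/s, D/r/In/q, D/r/In/t, D/r/In/s, D/p/Out/q, D/p/Out/t, D/p/Out/s, D/p/Stay/q, D/p/Stay/t, D/p/Stay/s, D/p/In/q, D/p/In/t, D/p/In/s, W/r/Out/q, W/r/Out/t, W/r/Out/s, W/r/Stay/q, W/r/Stay/t, W/r/Stay/s, W/r/In/q, W/r/In/t, W/r/In/s, W/p/Out/q, W/p/Out/t, W/p/Out/s, W/p/Stay/q, W/p/Stay/t, W/p/Stay/s, W/p/In/q, W/p/In/t, W/p/In/s. Columns: xH, xT, wH, wT.
{D/r/Out/q} → row (3,-1) (3,-1) (-4,6) (-4,6)
{D/r/Out/t} → row (3,-4) (3,-4) (-4,6) (-4,6)
{D/r/Out/s} → row (1,6) (1,6) (-4,6) (-4,6)
{D/r/Stay/q} → row (3,-1) (3,-1) (0,-3) (0,-3)
{D/r/Stay/t} → row (3,-4) (3,-4) (0,-3) (0,-3)
{D/r/Stay/s} → row (1,6) (1,6) (0,-3) (0,-3)
{D/r/In/q} → row (3,-1) (3,-1) (2,-1) (5,-2)
{D/r/In/t} → row (3,-4) (3,-4) (2,-1) (5,-2)
{D/r/In/s} → row (1,6) (1,6) (2,-1) (5,-2)
{D/p/Out/q, D/p/Out/t, D/p/Out/s} → row (4,-1) (4,-1) (-4,6) (-4,6)
{D/p/Stay/q, D/p/Stay/t, D/p/Stay/s} → row (4,-1) (4,-1) (0,-3) (0,-3)
{D/p/In/q, D/p/In/t, D/p/In/s} → row (4,-1) (4,-1) (2,-1) (5,-2)
{W/r/Out/q, W/r/Out/t, W/r/Out/s, W/r/Stay/q, W/r/Stay/t, W/r/Stay/s, W/r/In/q, W/r/In/t, W/r/In/s, W/p/Out/q, W/p/Out/t, W/p/Out/s, W/p/Stay/q, W/p/Stay/t, W/p/Stay/s, W/p/In/q, W/p/In/t, W/p/In/s} → row (2,4) (2,4) (4,6) (4,6)
That's 13 distinct rows out of 36 strategies.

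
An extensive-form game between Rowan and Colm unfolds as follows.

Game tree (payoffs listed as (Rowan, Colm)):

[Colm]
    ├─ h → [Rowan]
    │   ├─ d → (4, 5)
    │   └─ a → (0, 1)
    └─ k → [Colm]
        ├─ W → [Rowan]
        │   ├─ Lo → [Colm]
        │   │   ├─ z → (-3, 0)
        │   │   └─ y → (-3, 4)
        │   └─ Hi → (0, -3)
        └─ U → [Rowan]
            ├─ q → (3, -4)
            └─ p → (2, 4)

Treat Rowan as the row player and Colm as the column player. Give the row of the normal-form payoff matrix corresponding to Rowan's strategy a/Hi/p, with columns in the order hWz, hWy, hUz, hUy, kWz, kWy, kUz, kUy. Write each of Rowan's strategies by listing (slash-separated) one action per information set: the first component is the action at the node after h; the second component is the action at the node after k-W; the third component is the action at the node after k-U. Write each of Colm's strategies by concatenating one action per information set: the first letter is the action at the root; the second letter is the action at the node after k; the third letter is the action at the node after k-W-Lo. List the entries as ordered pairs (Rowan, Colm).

(0,1) (0,1) (0,1) (0,1) (0,-3) (0,-3) (2,4) (2,4)

vs hWz: Colm plays h → Rowan plays a at [h] → (0, 1)
vs hWy: Colm plays h → Rowan plays a at [h] → (0, 1)
vs hUz: Colm plays h → Rowan plays a at [h] → (0, 1)
vs hUy: Colm plays h → Rowan plays a at [h] → (0, 1)
vs kWz: Colm plays k → Colm plays W at [k] → Rowan plays Hi at [k-W] → (0, -3)
vs kWy: Colm plays k → Colm plays W at [k] → Rowan plays Hi at [k-W] → (0, -3)
vs kUz: Colm plays k → Colm plays U at [k] → Rowan plays p at [k-U] → (2, 4)
vs kUy: Colm plays k → Colm plays U at [k] → Rowan plays p at [k-U] → (2, 4)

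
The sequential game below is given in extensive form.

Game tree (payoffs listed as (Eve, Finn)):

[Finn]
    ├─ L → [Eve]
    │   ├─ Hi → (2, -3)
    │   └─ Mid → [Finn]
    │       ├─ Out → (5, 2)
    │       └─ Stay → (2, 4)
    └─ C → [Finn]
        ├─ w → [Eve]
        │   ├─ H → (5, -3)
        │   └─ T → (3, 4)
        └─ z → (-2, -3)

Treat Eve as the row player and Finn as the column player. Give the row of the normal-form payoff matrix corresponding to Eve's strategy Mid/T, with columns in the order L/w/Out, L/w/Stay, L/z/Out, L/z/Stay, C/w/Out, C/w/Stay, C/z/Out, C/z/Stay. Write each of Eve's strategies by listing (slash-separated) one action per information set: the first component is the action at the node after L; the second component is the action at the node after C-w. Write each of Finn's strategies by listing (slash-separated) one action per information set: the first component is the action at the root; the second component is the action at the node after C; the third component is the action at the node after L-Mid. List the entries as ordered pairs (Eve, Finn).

vs L/w/Out: Finn plays L → Eve plays Mid at [L] → Finn plays Out at [L-Mid] → (5, 2)
vs L/w/Stay: Finn plays L → Eve plays Mid at [L] → Finn plays Stay at [L-Mid] → (2, 4)
vs L/z/Out: Finn plays L → Eve plays Mid at [L] → Finn plays Out at [L-Mid] → (5, 2)
vs L/z/Stay: Finn plays L → Eve plays Mid at [L] → Finn plays Stay at [L-Mid] → (2, 4)
vs C/w/Out: Finn plays C → Finn plays w at [C] → Eve plays T at [C-w] → (3, 4)
vs C/w/Stay: Finn plays C → Finn plays w at [C] → Eve plays T at [C-w] → (3, 4)
vs C/z/Out: Finn plays C → Finn plays z at [C] → (-2, -3)
vs C/z/Stay: Finn plays C → Finn plays z at [C] → (-2, -3)

(5,2) (2,4) (5,2) (2,4) (3,4) (3,4) (-2,-3) (-2,-3)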